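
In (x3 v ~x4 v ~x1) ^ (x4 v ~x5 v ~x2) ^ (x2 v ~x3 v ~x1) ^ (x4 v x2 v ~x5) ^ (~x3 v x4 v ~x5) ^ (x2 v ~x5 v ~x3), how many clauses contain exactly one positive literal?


A definite clause has exactly one positive literal.
Clause 1: 1 positive -> definite
Clause 2: 1 positive -> definite
Clause 3: 1 positive -> definite
Clause 4: 2 positive -> not definite
Clause 5: 1 positive -> definite
Clause 6: 1 positive -> definite
Definite clause count = 5.

5


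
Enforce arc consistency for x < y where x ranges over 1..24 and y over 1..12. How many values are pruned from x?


For the constraint x < y, x needs a supporting value in y's domain.
x can be at most 11 (one less than y's maximum).
Valid x values from domain: 11 out of 24.
Pruned = 24 - 11 = 13.

13


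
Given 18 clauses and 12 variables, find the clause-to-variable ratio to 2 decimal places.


Clause-to-variable ratio = clauses / variables.
18 / 12 = 1.5.

1.5


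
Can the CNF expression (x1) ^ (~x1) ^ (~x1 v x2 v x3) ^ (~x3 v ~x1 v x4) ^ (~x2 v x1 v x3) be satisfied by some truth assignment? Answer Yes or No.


Check all 16 possible truth assignments.
Number of satisfying assignments found: 0.
The formula is unsatisfiable.

No


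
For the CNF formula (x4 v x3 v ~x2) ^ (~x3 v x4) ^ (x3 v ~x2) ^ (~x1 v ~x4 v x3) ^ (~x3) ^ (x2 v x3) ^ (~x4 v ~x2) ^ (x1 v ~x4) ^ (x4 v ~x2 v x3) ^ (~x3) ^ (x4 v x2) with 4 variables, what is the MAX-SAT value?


Enumerate all 16 truth assignments.
For each, count how many of the 11 clauses are satisfied.
The formula is not fully satisfiable, so the maximum is below 11.
Maximum simultaneously satisfiable clauses = 9.

9


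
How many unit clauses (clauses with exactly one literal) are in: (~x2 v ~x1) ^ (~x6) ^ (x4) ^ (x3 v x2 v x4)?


A unit clause contains exactly one literal.
Unit clauses found: (~x6), (x4).
Count = 2.

2


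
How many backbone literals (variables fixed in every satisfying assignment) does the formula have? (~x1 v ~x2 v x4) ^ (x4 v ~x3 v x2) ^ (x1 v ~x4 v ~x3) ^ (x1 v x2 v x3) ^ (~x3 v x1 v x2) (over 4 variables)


Find all satisfying assignments: 8 model(s).
Check which variables have the same value in every model.
No variable is fixed across all models.
Backbone size = 0.

0


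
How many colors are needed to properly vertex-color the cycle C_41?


An odd cycle cannot be 2-colored: alternating two colors around the cycle returns to the start with a conflict.
Since 41 is odd, three colors are required (and three suffice).
Chromatic number = 3.

3


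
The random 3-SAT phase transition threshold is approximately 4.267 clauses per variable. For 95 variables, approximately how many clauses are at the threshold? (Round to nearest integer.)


The 3-SAT phase transition occurs at approximately 4.267 clauses per variable.
m = 4.267 * 95 = 405.365.
Rounded to nearest integer: 405.

405


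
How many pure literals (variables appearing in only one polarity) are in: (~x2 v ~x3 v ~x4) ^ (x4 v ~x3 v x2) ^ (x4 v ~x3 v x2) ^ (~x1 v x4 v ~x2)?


A pure literal appears in only one polarity across all clauses.
Pure literals: x1 (negative only), x3 (negative only).
Count = 2.

2


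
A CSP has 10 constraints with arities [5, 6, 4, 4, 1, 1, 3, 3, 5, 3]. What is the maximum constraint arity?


The arities are: 5, 6, 4, 4, 1, 1, 3, 3, 5, 3.
Scan for the maximum value.
Maximum arity = 6.

6


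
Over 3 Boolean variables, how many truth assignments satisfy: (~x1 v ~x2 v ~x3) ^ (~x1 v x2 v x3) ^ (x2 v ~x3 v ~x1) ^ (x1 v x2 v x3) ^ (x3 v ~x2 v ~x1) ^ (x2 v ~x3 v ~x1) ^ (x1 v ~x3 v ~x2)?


Enumerate all 8 truth assignments over 3 variables.
Test each against every clause.
Satisfying assignments found: 2.

2


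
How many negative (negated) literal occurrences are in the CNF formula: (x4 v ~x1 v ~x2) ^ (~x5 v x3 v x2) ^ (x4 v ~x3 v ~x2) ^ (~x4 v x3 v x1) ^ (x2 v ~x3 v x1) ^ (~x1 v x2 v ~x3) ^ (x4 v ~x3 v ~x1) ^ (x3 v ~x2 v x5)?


Scan each clause for negated literals.
Clause 1: 2 negative; Clause 2: 1 negative; Clause 3: 2 negative; Clause 4: 1 negative; Clause 5: 1 negative; Clause 6: 2 negative; Clause 7: 2 negative; Clause 8: 1 negative.
Total negative literal occurrences = 12.

12


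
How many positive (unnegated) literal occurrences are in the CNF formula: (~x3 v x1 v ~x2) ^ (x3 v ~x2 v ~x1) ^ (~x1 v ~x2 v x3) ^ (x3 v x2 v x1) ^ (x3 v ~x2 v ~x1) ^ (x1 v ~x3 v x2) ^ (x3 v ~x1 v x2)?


Scan each clause for unnegated literals.
Clause 1: 1 positive; Clause 2: 1 positive; Clause 3: 1 positive; Clause 4: 3 positive; Clause 5: 1 positive; Clause 6: 2 positive; Clause 7: 2 positive.
Total positive literal occurrences = 11.

11


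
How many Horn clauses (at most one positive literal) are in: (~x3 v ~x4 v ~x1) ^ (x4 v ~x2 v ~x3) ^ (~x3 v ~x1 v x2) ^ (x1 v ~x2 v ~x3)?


A Horn clause has at most one positive literal.
Clause 1: 0 positive lit(s) -> Horn
Clause 2: 1 positive lit(s) -> Horn
Clause 3: 1 positive lit(s) -> Horn
Clause 4: 1 positive lit(s) -> Horn
Total Horn clauses = 4.

4


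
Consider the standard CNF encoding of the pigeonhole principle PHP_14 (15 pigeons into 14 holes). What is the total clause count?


The PHP encoding has two parts:
1) At-least-one-hole clauses: 15 (one per pigeon, each with 14 literals).
2) At-most-one-pigeon-per-hole clauses: 14 holes * C(15,2) = 14 * 105 = 1470.
Total clauses = 15 + 1470 = 1485.

1485


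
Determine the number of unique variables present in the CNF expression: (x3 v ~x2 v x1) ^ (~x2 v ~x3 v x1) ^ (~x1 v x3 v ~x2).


Identify each distinct variable in the formula.
Variables found: x1, x2, x3.
Total distinct variables = 3.

3


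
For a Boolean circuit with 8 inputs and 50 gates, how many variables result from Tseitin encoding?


The Tseitin transformation introduces one auxiliary variable per gate.
Total variables = inputs + gates = 8 + 50 = 58.

58


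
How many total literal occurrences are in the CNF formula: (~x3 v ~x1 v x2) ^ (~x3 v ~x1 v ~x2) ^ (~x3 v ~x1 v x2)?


Clause lengths: 3, 3, 3.
Sum = 3 + 3 + 3 = 9.

9


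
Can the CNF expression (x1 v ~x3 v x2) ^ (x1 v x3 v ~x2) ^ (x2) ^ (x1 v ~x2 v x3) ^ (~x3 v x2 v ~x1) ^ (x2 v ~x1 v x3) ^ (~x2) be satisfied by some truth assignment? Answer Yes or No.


Check all 8 possible truth assignments.
Number of satisfying assignments found: 0.
The formula is unsatisfiable.

No


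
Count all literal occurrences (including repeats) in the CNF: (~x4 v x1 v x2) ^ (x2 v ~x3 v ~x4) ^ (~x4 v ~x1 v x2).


Clause lengths: 3, 3, 3.
Sum = 3 + 3 + 3 = 9.

9


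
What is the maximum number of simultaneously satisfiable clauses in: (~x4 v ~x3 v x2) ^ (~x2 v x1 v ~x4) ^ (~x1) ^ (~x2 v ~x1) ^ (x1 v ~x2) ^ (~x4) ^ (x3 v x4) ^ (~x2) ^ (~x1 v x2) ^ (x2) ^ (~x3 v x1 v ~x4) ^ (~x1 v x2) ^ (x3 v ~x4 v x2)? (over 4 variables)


Enumerate all 16 truth assignments.
For each, count how many of the 13 clauses are satisfied.
The formula is not fully satisfiable, so the maximum is below 13.
Maximum simultaneously satisfiable clauses = 12.

12


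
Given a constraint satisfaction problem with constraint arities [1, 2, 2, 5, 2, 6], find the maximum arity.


The arities are: 1, 2, 2, 5, 2, 6.
Scan for the maximum value.
Maximum arity = 6.

6


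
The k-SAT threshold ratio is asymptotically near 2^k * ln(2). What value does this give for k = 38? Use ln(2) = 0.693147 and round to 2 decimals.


Using the asymptotic formula: threshold ~ 2^k * ln(2).
2^38 = 274877906944.
274877906944 * 0.693147 = 190530796564.51.

190530796564.51


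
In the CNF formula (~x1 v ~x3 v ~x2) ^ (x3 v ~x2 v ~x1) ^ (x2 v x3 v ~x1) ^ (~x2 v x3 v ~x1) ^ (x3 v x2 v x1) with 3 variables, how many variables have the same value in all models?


Find all satisfying assignments: 4 model(s).
Check which variables have the same value in every model.
No variable is fixed across all models.
Backbone size = 0.

0


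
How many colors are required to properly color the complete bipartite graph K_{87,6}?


K_{87,6} is bipartite by definition: the two parts are independent sets, with every edge crossing between them.
Color all vertices in one part with color 1 and all vertices in the other part with color 2.
Since the graph has at least one edge, one color does not suffice.
Chromatic number = 2.

2


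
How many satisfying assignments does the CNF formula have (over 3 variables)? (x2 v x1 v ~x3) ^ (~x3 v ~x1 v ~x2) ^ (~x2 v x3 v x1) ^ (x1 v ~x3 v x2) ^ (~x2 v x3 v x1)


Enumerate all 8 truth assignments over 3 variables.
Test each against every clause.
Satisfying assignments found: 5.

5


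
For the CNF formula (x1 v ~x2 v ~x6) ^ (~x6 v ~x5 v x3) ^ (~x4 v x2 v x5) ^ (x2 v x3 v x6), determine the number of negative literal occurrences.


Scan each clause for negated literals.
Clause 1: 2 negative; Clause 2: 2 negative; Clause 3: 1 negative; Clause 4: 0 negative.
Total negative literal occurrences = 5.

5


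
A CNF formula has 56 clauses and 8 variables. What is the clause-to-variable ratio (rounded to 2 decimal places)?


Clause-to-variable ratio = clauses / variables.
56 / 8 = 7.0.

7.0


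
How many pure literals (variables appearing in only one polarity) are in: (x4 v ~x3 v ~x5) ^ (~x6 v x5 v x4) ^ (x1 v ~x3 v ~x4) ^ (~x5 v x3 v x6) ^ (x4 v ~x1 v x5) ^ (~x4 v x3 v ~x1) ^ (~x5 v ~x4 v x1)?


A pure literal appears in only one polarity across all clauses.
No pure literals found.
Count = 0.

0


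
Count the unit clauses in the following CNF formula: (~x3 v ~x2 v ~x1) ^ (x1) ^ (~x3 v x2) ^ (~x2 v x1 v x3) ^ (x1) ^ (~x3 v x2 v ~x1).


A unit clause contains exactly one literal.
Unit clauses found: (x1), (x1).
Count = 2.

2


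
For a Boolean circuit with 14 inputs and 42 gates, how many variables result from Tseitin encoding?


The Tseitin transformation introduces one auxiliary variable per gate.
Total variables = inputs + gates = 14 + 42 = 56.

56


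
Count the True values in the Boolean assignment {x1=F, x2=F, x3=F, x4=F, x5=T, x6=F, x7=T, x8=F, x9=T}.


The weight is the number of variables assigned True.
True variables: x5, x7, x9.
Weight = 3.

3


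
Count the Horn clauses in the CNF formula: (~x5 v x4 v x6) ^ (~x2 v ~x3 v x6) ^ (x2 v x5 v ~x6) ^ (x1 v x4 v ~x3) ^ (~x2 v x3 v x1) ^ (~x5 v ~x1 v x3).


A Horn clause has at most one positive literal.
Clause 1: 2 positive lit(s) -> not Horn
Clause 2: 1 positive lit(s) -> Horn
Clause 3: 2 positive lit(s) -> not Horn
Clause 4: 2 positive lit(s) -> not Horn
Clause 5: 2 positive lit(s) -> not Horn
Clause 6: 1 positive lit(s) -> Horn
Total Horn clauses = 2.

2


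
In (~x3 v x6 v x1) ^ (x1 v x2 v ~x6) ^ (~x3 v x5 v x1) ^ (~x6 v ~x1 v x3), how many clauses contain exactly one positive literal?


A definite clause has exactly one positive literal.
Clause 1: 2 positive -> not definite
Clause 2: 2 positive -> not definite
Clause 3: 2 positive -> not definite
Clause 4: 1 positive -> definite
Definite clause count = 1.

1


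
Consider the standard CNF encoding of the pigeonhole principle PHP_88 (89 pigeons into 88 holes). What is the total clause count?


The PHP encoding has two parts:
1) At-least-one-hole clauses: 89 (one per pigeon, each with 88 literals).
2) At-most-one-pigeon-per-hole clauses: 88 holes * C(89,2) = 88 * 3916 = 344608.
Total clauses = 89 + 344608 = 344697.

344697


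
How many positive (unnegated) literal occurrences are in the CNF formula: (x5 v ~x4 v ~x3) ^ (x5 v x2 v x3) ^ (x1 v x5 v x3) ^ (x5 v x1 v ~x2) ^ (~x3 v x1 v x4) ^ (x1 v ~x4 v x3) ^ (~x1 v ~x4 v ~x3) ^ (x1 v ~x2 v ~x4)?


Scan each clause for unnegated literals.
Clause 1: 1 positive; Clause 2: 3 positive; Clause 3: 3 positive; Clause 4: 2 positive; Clause 5: 2 positive; Clause 6: 2 positive; Clause 7: 0 positive; Clause 8: 1 positive.
Total positive literal occurrences = 14.

14


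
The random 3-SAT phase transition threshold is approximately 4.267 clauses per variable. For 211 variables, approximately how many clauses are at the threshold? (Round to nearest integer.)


The 3-SAT phase transition occurs at approximately 4.267 clauses per variable.
m = 4.267 * 211 = 900.337.
Rounded to nearest integer: 900.

900


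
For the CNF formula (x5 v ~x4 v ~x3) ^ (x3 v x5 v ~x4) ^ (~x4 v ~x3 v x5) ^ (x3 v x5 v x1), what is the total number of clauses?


Each group enclosed in parentheses joined by ^ is one clause.
Counting the conjuncts: 4 clauses.

4


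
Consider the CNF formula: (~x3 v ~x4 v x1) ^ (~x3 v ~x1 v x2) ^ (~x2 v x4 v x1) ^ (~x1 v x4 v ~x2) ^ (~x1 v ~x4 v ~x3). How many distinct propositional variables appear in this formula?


Identify each distinct variable in the formula.
Variables found: x1, x2, x3, x4.
Total distinct variables = 4.

4


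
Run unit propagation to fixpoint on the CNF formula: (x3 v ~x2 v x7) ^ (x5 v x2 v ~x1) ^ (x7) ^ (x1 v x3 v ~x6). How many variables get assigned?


Unit propagation repeatedly assigns the literal in any unit clause, then simplifies.
Assignments in order: x7 = T.
No further unit clauses remain.
Total variables assigned = 1.

1


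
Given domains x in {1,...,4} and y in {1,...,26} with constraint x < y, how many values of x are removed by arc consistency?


For the constraint x < y, x needs a supporting value in y's domain.
x can be at most 25 (one less than y's maximum).
Valid x values from domain: 4 out of 4.
Pruned = 4 - 4 = 0.

0


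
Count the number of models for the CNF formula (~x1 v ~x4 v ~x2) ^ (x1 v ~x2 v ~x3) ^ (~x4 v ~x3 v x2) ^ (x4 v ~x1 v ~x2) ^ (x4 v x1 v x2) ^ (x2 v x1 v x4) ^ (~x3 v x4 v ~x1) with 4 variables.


Enumerate all 16 truth assignments over 4 variables.
Test each against every clause.
Satisfying assignments found: 5.

5


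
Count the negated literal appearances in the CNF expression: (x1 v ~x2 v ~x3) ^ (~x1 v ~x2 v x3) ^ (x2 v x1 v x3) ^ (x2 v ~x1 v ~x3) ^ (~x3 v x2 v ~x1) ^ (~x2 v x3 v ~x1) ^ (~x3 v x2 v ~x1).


Scan each clause for negated literals.
Clause 1: 2 negative; Clause 2: 2 negative; Clause 3: 0 negative; Clause 4: 2 negative; Clause 5: 2 negative; Clause 6: 2 negative; Clause 7: 2 negative.
Total negative literal occurrences = 12.

12


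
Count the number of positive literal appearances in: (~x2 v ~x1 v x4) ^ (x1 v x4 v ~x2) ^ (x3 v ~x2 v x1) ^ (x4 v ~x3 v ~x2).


Scan each clause for unnegated literals.
Clause 1: 1 positive; Clause 2: 2 positive; Clause 3: 2 positive; Clause 4: 1 positive.
Total positive literal occurrences = 6.

6


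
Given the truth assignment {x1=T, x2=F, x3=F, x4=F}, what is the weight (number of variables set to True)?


The weight is the number of variables assigned True.
True variables: x1.
Weight = 1.

1


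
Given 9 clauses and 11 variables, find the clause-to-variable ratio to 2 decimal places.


Clause-to-variable ratio = clauses / variables.
9 / 11 = 0.82.

0.82


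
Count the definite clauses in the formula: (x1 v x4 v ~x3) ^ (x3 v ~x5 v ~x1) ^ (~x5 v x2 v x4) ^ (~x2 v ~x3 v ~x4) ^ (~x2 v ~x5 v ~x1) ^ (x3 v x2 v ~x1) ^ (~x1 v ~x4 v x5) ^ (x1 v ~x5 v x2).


A definite clause has exactly one positive literal.
Clause 1: 2 positive -> not definite
Clause 2: 1 positive -> definite
Clause 3: 2 positive -> not definite
Clause 4: 0 positive -> not definite
Clause 5: 0 positive -> not definite
Clause 6: 2 positive -> not definite
Clause 7: 1 positive -> definite
Clause 8: 2 positive -> not definite
Definite clause count = 2.

2


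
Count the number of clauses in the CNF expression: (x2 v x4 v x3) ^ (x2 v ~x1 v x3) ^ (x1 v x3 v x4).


Each group enclosed in parentheses joined by ^ is one clause.
Counting the conjuncts: 3 clauses.

3


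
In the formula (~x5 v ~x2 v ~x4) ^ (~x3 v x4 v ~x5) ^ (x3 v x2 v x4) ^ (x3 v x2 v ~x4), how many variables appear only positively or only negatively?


A pure literal appears in only one polarity across all clauses.
Pure literals: x5 (negative only).
Count = 1.

1


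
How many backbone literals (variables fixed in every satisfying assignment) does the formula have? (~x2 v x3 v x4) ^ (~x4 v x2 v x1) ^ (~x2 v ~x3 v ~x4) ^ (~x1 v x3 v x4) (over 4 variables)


Find all satisfying assignments: 9 model(s).
Check which variables have the same value in every model.
No variable is fixed across all models.
Backbone size = 0.

0


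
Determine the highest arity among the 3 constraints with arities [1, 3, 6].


The arities are: 1, 3, 6.
Scan for the maximum value.
Maximum arity = 6.

6


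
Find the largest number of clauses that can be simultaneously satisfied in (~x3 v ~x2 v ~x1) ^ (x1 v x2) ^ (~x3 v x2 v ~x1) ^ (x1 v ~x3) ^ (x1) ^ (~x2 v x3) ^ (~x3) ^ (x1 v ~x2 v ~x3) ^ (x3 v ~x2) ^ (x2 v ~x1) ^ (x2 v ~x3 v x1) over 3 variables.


Enumerate all 8 truth assignments.
For each, count how many of the 11 clauses are satisfied.
The formula is not fully satisfiable, so the maximum is below 11.
Maximum simultaneously satisfiable clauses = 10.

10


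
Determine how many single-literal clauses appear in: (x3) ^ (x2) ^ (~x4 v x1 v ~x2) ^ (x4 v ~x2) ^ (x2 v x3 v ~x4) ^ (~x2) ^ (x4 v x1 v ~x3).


A unit clause contains exactly one literal.
Unit clauses found: (x3), (x2), (~x2).
Count = 3.

3


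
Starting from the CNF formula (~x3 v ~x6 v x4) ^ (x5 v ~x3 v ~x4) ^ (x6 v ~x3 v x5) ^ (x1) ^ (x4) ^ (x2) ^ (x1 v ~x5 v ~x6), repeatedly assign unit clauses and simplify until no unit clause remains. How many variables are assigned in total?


Unit propagation repeatedly assigns the literal in any unit clause, then simplifies.
Assignments in order: x1 = T, x4 = T, x2 = T.
No further unit clauses remain.
Total variables assigned = 3.

3


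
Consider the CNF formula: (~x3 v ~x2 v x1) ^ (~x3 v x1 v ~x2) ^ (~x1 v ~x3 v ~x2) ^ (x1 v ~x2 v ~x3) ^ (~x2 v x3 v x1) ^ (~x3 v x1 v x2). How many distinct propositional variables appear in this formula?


Identify each distinct variable in the formula.
Variables found: x1, x2, x3.
Total distinct variables = 3.

3


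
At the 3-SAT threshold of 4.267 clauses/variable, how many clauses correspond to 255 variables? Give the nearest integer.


The 3-SAT phase transition occurs at approximately 4.267 clauses per variable.
m = 4.267 * 255 = 1088.085.
Rounded to nearest integer: 1088.

1088


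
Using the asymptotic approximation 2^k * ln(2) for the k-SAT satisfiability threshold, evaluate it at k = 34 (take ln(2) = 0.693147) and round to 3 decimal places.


Using the asymptotic formula: threshold ~ 2^k * ln(2).
2^34 = 17179869184.
17179869184 * 0.693147 = 11908174785.282.

11908174785.282


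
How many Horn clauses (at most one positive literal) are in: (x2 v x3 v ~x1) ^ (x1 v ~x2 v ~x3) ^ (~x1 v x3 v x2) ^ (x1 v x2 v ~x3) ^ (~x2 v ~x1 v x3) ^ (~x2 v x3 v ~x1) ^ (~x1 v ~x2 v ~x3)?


A Horn clause has at most one positive literal.
Clause 1: 2 positive lit(s) -> not Horn
Clause 2: 1 positive lit(s) -> Horn
Clause 3: 2 positive lit(s) -> not Horn
Clause 4: 2 positive lit(s) -> not Horn
Clause 5: 1 positive lit(s) -> Horn
Clause 6: 1 positive lit(s) -> Horn
Clause 7: 0 positive lit(s) -> Horn
Total Horn clauses = 4.

4


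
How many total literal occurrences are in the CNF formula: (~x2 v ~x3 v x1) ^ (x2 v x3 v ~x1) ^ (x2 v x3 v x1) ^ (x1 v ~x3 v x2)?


Clause lengths: 3, 3, 3, 3.
Sum = 3 + 3 + 3 + 3 = 12.

12


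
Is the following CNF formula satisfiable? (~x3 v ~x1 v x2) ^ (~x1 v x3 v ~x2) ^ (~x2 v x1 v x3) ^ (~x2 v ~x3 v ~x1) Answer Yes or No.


Check all 8 possible truth assignments.
Number of satisfying assignments found: 4.
The formula is satisfiable.

Yes


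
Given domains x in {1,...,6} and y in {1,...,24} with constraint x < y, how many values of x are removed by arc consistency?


For the constraint x < y, x needs a supporting value in y's domain.
x can be at most 23 (one less than y's maximum).
Valid x values from domain: 6 out of 6.
Pruned = 6 - 6 = 0.

0


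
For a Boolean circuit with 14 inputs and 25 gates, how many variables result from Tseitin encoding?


The Tseitin transformation introduces one auxiliary variable per gate.
Total variables = inputs + gates = 14 + 25 = 39.

39


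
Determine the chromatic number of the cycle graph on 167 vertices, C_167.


An odd cycle cannot be 2-colored: alternating two colors around the cycle returns to the start with a conflict.
Since 167 is odd, three colors are required (and three suffice).
Chromatic number = 3.

3


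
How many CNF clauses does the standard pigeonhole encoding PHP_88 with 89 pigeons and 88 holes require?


The PHP encoding has two parts:
1) At-least-one-hole clauses: 89 (one per pigeon, each with 88 literals).
2) At-most-one-pigeon-per-hole clauses: 88 holes * C(89,2) = 88 * 3916 = 344608.
Total clauses = 89 + 344608 = 344697.

344697


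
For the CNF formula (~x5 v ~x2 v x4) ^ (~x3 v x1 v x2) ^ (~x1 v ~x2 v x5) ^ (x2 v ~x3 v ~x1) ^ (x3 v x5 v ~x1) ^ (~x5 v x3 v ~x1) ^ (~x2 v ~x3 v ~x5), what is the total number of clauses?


Each group enclosed in parentheses joined by ^ is one clause.
Counting the conjuncts: 7 clauses.

7


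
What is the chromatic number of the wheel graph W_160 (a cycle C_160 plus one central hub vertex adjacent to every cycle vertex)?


W_160 consists of the cycle C_160 together with a hub vertex adjacent to every cycle vertex.
The cycle C_160 needs 2 colors (even cycle -> 2).
The hub is adjacent to every cycle vertex, so it must receive a new color distinct from all of them.
Chromatic number = 2 + 1 = 3.

3


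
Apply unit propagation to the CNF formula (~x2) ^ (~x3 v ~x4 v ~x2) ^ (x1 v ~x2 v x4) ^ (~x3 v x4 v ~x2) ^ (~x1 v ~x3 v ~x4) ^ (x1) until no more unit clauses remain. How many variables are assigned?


Unit propagation repeatedly assigns the literal in any unit clause, then simplifies.
Assignments in order: x2 = F, x1 = T.
No further unit clauses remain.
Total variables assigned = 2.

2


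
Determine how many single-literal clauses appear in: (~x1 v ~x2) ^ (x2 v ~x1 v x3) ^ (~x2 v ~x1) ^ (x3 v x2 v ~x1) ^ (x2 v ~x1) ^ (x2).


A unit clause contains exactly one literal.
Unit clauses found: (x2).
Count = 1.

1


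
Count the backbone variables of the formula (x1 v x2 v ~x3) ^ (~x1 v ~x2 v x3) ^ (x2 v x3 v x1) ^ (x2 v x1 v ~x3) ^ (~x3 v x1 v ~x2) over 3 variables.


Find all satisfying assignments: 4 model(s).
Check which variables have the same value in every model.
No variable is fixed across all models.
Backbone size = 0.

0


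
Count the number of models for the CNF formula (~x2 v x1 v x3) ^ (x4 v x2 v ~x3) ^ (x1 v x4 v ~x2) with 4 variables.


Enumerate all 16 truth assignments over 4 variables.
Test each against every clause.
Satisfying assignments found: 11.

11


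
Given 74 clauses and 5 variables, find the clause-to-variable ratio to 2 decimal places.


Clause-to-variable ratio = clauses / variables.
74 / 5 = 14.8.

14.8


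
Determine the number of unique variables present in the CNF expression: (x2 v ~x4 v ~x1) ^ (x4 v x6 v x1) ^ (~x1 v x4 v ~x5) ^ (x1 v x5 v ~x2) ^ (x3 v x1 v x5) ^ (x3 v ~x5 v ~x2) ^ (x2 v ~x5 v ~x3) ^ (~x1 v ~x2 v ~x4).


Identify each distinct variable in the formula.
Variables found: x1, x2, x3, x4, x5, x6.
Total distinct variables = 6.

6


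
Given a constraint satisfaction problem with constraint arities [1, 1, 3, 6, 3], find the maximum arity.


The arities are: 1, 1, 3, 6, 3.
Scan for the maximum value.
Maximum arity = 6.

6


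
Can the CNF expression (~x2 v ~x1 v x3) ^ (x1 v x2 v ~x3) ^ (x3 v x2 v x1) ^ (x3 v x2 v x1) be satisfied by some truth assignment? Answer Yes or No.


Check all 8 possible truth assignments.
Number of satisfying assignments found: 5.
The formula is satisfiable.

Yes


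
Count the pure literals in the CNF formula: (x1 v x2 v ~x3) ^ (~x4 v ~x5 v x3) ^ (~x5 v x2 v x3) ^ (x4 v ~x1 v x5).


A pure literal appears in only one polarity across all clauses.
Pure literals: x2 (positive only).
Count = 1.

1


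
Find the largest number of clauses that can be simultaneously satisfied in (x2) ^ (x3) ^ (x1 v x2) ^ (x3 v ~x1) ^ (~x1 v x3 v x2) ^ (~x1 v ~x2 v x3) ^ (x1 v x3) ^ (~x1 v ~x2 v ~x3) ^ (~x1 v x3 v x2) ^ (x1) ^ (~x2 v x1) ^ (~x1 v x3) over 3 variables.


Enumerate all 8 truth assignments.
For each, count how many of the 12 clauses are satisfied.
The formula is not fully satisfiable, so the maximum is below 12.
Maximum simultaneously satisfiable clauses = 11.

11


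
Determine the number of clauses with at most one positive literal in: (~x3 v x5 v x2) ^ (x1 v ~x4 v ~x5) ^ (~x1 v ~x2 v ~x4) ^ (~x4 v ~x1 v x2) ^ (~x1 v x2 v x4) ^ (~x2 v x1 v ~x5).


A Horn clause has at most one positive literal.
Clause 1: 2 positive lit(s) -> not Horn
Clause 2: 1 positive lit(s) -> Horn
Clause 3: 0 positive lit(s) -> Horn
Clause 4: 1 positive lit(s) -> Horn
Clause 5: 2 positive lit(s) -> not Horn
Clause 6: 1 positive lit(s) -> Horn
Total Horn clauses = 4.

4


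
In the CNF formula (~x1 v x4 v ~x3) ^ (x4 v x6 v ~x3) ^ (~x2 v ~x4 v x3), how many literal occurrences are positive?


Scan each clause for unnegated literals.
Clause 1: 1 positive; Clause 2: 2 positive; Clause 3: 1 positive.
Total positive literal occurrences = 4.

4


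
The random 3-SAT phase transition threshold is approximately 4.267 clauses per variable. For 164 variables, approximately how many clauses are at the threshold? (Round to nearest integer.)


The 3-SAT phase transition occurs at approximately 4.267 clauses per variable.
m = 4.267 * 164 = 699.788.
Rounded to nearest integer: 700.

700


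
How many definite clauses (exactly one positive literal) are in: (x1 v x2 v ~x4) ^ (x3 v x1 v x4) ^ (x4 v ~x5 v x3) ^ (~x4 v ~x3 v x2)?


A definite clause has exactly one positive literal.
Clause 1: 2 positive -> not definite
Clause 2: 3 positive -> not definite
Clause 3: 2 positive -> not definite
Clause 4: 1 positive -> definite
Definite clause count = 1.

1


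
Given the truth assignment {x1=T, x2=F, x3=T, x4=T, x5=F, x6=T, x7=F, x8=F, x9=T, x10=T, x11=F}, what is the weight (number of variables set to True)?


The weight is the number of variables assigned True.
True variables: x1, x3, x4, x6, x9, x10.
Weight = 6.

6


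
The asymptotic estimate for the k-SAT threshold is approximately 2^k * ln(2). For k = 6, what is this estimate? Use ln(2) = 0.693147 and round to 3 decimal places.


Using the asymptotic formula: threshold ~ 2^k * ln(2).
2^6 = 64.
64 * 0.693147 = 44.361.

44.361


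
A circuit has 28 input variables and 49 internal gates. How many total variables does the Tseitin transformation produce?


The Tseitin transformation introduces one auxiliary variable per gate.
Total variables = inputs + gates = 28 + 49 = 77.

77


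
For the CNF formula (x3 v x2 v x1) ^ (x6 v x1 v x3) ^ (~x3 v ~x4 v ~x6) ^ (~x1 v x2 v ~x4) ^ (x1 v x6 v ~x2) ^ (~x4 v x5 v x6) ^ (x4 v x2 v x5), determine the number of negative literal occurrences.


Scan each clause for negated literals.
Clause 1: 0 negative; Clause 2: 0 negative; Clause 3: 3 negative; Clause 4: 2 negative; Clause 5: 1 negative; Clause 6: 1 negative; Clause 7: 0 negative.
Total negative literal occurrences = 7.

7


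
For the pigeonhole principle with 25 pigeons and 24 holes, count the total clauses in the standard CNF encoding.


The PHP encoding has two parts:
1) At-least-one-hole clauses: 25 (one per pigeon, each with 24 literals).
2) At-most-one-pigeon-per-hole clauses: 24 holes * C(25,2) = 24 * 300 = 7200.
Total clauses = 25 + 7200 = 7225.

7225


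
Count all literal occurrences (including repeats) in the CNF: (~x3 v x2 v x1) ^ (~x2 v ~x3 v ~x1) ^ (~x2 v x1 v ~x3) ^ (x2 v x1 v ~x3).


Clause lengths: 3, 3, 3, 3.
Sum = 3 + 3 + 3 + 3 = 12.

12


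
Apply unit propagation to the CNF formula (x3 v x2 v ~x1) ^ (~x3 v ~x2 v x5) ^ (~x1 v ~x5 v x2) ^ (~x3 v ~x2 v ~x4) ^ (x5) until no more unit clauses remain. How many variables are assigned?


Unit propagation repeatedly assigns the literal in any unit clause, then simplifies.
Assignments in order: x5 = T.
No further unit clauses remain.
Total variables assigned = 1.

1


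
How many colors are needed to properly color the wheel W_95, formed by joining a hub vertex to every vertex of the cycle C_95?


W_95 consists of the cycle C_95 together with a hub vertex adjacent to every cycle vertex.
The cycle C_95 needs 3 colors (odd cycle -> 3).
The hub is adjacent to every cycle vertex, so it must receive a new color distinct from all of them.
Chromatic number = 3 + 1 = 4.

4


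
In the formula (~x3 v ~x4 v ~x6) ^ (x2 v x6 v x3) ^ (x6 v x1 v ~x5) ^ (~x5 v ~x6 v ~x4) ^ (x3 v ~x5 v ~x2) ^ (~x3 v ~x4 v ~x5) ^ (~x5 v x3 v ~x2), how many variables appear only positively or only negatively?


A pure literal appears in only one polarity across all clauses.
Pure literals: x1 (positive only), x4 (negative only), x5 (negative only).
Count = 3.

3


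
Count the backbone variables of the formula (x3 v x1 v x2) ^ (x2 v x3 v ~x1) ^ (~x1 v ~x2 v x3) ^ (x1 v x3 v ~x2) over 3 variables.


Find all satisfying assignments: 4 model(s).
Check which variables have the same value in every model.
Fixed variables: x3=T.
Backbone size = 1.

1


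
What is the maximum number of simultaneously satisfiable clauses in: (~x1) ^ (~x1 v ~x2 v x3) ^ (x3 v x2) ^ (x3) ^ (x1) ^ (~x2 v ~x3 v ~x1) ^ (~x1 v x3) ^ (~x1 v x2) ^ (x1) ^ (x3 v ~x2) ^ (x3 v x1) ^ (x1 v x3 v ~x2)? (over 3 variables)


Enumerate all 8 truth assignments.
For each, count how many of the 12 clauses are satisfied.
The formula is not fully satisfiable, so the maximum is below 12.
Maximum simultaneously satisfiable clauses = 10.

10


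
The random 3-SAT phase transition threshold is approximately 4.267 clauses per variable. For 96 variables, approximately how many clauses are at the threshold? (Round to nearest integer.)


The 3-SAT phase transition occurs at approximately 4.267 clauses per variable.
m = 4.267 * 96 = 409.632.
Rounded to nearest integer: 410.

410


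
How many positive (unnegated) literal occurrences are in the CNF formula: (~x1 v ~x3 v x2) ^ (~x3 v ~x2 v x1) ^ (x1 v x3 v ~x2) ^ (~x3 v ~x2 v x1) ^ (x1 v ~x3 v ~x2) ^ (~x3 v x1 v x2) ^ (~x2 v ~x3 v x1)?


Scan each clause for unnegated literals.
Clause 1: 1 positive; Clause 2: 1 positive; Clause 3: 2 positive; Clause 4: 1 positive; Clause 5: 1 positive; Clause 6: 2 positive; Clause 7: 1 positive.
Total positive literal occurrences = 9.

9


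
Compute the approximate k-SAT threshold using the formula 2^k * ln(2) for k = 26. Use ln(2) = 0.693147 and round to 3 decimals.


Using the asymptotic formula: threshold ~ 2^k * ln(2).
2^26 = 67108864.
67108864 * 0.693147 = 46516307.755.

46516307.755


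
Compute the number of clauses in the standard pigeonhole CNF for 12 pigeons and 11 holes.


The PHP encoding has two parts:
1) At-least-one-hole clauses: 12 (one per pigeon, each with 11 literals).
2) At-most-one-pigeon-per-hole clauses: 11 holes * C(12,2) = 11 * 66 = 726.
Total clauses = 12 + 726 = 738.

738


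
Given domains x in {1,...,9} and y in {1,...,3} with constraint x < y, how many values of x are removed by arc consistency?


For the constraint x < y, x needs a supporting value in y's domain.
x can be at most 2 (one less than y's maximum).
Valid x values from domain: 2 out of 9.
Pruned = 9 - 2 = 7.

7


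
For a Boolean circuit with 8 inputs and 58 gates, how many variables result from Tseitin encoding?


The Tseitin transformation introduces one auxiliary variable per gate.
Total variables = inputs + gates = 8 + 58 = 66.

66


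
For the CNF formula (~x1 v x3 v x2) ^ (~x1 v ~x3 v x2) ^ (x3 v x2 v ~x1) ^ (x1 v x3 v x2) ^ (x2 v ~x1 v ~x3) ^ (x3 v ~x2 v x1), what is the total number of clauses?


Each group enclosed in parentheses joined by ^ is one clause.
Counting the conjuncts: 6 clauses.

6


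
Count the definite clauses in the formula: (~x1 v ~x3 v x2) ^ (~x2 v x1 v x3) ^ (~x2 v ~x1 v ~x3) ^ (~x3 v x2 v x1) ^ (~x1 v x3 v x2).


A definite clause has exactly one positive literal.
Clause 1: 1 positive -> definite
Clause 2: 2 positive -> not definite
Clause 3: 0 positive -> not definite
Clause 4: 2 positive -> not definite
Clause 5: 2 positive -> not definite
Definite clause count = 1.

1


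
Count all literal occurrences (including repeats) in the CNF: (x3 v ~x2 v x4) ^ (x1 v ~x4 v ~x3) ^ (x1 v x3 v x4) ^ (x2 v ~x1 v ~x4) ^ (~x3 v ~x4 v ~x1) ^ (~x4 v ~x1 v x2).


Clause lengths: 3, 3, 3, 3, 3, 3.
Sum = 3 + 3 + 3 + 3 + 3 + 3 = 18.

18


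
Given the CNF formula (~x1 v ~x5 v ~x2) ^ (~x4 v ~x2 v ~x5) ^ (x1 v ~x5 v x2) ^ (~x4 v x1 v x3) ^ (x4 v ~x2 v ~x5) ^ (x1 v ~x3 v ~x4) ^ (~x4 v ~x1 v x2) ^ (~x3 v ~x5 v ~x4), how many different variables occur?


Identify each distinct variable in the formula.
Variables found: x1, x2, x3, x4, x5.
Total distinct variables = 5.

5


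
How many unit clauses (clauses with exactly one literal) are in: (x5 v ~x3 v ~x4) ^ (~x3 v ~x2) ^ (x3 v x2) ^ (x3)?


A unit clause contains exactly one literal.
Unit clauses found: (x3).
Count = 1.

1


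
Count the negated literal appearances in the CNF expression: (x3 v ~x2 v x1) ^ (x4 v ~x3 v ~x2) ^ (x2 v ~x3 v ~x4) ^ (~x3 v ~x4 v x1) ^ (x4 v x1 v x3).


Scan each clause for negated literals.
Clause 1: 1 negative; Clause 2: 2 negative; Clause 3: 2 negative; Clause 4: 2 negative; Clause 5: 0 negative.
Total negative literal occurrences = 7.

7


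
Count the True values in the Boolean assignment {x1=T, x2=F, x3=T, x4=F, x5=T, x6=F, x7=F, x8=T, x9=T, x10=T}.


The weight is the number of variables assigned True.
True variables: x1, x3, x5, x8, x9, x10.
Weight = 6.

6


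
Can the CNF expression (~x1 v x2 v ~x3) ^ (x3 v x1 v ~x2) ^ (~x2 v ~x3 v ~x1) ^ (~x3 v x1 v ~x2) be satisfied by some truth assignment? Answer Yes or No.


Check all 8 possible truth assignments.
Number of satisfying assignments found: 4.
The formula is satisfiable.

Yes


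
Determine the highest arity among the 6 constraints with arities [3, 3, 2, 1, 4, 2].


The arities are: 3, 3, 2, 1, 4, 2.
Scan for the maximum value.
Maximum arity = 4.

4


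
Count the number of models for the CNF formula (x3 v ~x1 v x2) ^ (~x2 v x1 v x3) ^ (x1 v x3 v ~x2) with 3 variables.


Enumerate all 8 truth assignments over 3 variables.
Test each against every clause.
Satisfying assignments found: 6.

6


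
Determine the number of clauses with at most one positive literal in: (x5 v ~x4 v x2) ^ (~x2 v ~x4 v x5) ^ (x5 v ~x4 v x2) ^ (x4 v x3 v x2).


A Horn clause has at most one positive literal.
Clause 1: 2 positive lit(s) -> not Horn
Clause 2: 1 positive lit(s) -> Horn
Clause 3: 2 positive lit(s) -> not Horn
Clause 4: 3 positive lit(s) -> not Horn
Total Horn clauses = 1.

1


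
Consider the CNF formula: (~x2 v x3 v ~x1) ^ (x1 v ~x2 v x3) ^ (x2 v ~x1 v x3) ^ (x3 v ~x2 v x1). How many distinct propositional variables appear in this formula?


Identify each distinct variable in the formula.
Variables found: x1, x2, x3.
Total distinct variables = 3.

3


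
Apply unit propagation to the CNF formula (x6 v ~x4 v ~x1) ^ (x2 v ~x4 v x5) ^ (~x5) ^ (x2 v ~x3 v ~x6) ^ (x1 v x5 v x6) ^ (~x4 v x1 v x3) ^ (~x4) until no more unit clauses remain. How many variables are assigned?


Unit propagation repeatedly assigns the literal in any unit clause, then simplifies.
Assignments in order: x5 = F, x4 = F.
No further unit clauses remain.
Total variables assigned = 2.

2


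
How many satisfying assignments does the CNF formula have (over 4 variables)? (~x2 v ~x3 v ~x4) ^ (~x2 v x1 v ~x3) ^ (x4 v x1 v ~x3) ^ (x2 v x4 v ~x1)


Enumerate all 16 truth assignments over 4 variables.
Test each against every clause.
Satisfying assignments found: 10.

10


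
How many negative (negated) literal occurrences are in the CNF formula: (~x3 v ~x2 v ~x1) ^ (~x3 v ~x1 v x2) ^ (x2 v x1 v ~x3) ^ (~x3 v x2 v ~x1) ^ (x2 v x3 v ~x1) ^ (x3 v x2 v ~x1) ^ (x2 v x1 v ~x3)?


Scan each clause for negated literals.
Clause 1: 3 negative; Clause 2: 2 negative; Clause 3: 1 negative; Clause 4: 2 negative; Clause 5: 1 negative; Clause 6: 1 negative; Clause 7: 1 negative.
Total negative literal occurrences = 11.

11


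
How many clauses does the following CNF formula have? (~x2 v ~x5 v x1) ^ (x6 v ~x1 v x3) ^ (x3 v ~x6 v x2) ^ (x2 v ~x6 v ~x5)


Each group enclosed in parentheses joined by ^ is one clause.
Counting the conjuncts: 4 clauses.

4


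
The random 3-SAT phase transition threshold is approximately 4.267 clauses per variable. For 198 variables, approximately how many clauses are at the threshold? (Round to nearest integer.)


The 3-SAT phase transition occurs at approximately 4.267 clauses per variable.
m = 4.267 * 198 = 844.866.
Rounded to nearest integer: 845.

845


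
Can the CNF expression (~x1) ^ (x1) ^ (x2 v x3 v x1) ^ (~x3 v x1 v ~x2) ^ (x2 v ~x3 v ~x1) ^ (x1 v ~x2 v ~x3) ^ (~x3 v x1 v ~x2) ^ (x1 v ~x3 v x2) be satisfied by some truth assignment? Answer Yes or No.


Check all 8 possible truth assignments.
Number of satisfying assignments found: 0.
The formula is unsatisfiable.

No


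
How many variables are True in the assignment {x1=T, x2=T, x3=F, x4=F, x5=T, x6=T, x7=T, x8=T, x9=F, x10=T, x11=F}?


The weight is the number of variables assigned True.
True variables: x1, x2, x5, x6, x7, x8, x10.
Weight = 7.

7


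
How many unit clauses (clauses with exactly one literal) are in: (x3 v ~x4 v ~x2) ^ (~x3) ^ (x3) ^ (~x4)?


A unit clause contains exactly one literal.
Unit clauses found: (~x3), (x3), (~x4).
Count = 3.

3


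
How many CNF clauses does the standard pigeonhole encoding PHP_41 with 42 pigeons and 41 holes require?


The PHP encoding has two parts:
1) At-least-one-hole clauses: 42 (one per pigeon, each with 41 literals).
2) At-most-one-pigeon-per-hole clauses: 41 holes * C(42,2) = 41 * 861 = 35301.
Total clauses = 42 + 35301 = 35343.

35343


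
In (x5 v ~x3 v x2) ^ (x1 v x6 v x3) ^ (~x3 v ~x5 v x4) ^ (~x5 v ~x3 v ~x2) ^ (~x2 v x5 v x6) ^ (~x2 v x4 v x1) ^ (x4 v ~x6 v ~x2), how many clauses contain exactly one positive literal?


A definite clause has exactly one positive literal.
Clause 1: 2 positive -> not definite
Clause 2: 3 positive -> not definite
Clause 3: 1 positive -> definite
Clause 4: 0 positive -> not definite
Clause 5: 2 positive -> not definite
Clause 6: 2 positive -> not definite
Clause 7: 1 positive -> definite
Definite clause count = 2.

2


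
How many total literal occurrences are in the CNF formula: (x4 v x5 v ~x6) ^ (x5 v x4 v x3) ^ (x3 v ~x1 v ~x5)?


Clause lengths: 3, 3, 3.
Sum = 3 + 3 + 3 = 9.

9


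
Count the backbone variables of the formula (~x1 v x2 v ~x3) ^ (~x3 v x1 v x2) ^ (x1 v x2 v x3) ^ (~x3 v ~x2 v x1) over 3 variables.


Find all satisfying assignments: 4 model(s).
Check which variables have the same value in every model.
No variable is fixed across all models.
Backbone size = 0.

0


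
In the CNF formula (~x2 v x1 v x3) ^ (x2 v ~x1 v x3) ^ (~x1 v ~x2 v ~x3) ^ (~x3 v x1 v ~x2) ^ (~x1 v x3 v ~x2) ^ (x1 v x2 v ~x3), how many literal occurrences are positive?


Scan each clause for unnegated literals.
Clause 1: 2 positive; Clause 2: 2 positive; Clause 3: 0 positive; Clause 4: 1 positive; Clause 5: 1 positive; Clause 6: 2 positive.
Total positive literal occurrences = 8.

8


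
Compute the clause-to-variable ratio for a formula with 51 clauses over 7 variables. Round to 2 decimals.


Clause-to-variable ratio = clauses / variables.
51 / 7 = 7.29.

7.29


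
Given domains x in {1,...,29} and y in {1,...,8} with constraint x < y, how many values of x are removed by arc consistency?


For the constraint x < y, x needs a supporting value in y's domain.
x can be at most 7 (one less than y's maximum).
Valid x values from domain: 7 out of 29.
Pruned = 29 - 7 = 22.

22


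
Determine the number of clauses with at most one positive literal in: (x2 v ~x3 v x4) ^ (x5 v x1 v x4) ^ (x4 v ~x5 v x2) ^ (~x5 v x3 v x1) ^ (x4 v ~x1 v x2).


A Horn clause has at most one positive literal.
Clause 1: 2 positive lit(s) -> not Horn
Clause 2: 3 positive lit(s) -> not Horn
Clause 3: 2 positive lit(s) -> not Horn
Clause 4: 2 positive lit(s) -> not Horn
Clause 5: 2 positive lit(s) -> not Horn
Total Horn clauses = 0.

0
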